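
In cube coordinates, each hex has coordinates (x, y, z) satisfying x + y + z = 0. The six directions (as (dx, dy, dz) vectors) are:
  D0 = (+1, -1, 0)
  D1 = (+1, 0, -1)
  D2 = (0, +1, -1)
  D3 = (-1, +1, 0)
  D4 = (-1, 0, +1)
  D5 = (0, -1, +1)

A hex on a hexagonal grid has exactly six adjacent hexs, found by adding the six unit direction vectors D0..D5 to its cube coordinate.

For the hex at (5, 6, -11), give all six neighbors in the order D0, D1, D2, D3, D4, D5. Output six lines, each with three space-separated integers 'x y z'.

Center: (5, 6, -11). Add each direction:
  D0: (5, 6, -11) + (1, -1, 0) = (6, 5, -11)
  D1: (5, 6, -11) + (1, 0, -1) = (6, 6, -12)
  D2: (5, 6, -11) + (0, 1, -1) = (5, 7, -12)
  D3: (5, 6, -11) + (-1, 1, 0) = (4, 7, -11)
  D4: (5, 6, -11) + (-1, 0, 1) = (4, 6, -10)
  D5: (5, 6, -11) + (0, -1, 1) = (5, 5, -10)

Answer: 6 5 -11
6 6 -12
5 7 -12
4 7 -11
4 6 -10
5 5 -10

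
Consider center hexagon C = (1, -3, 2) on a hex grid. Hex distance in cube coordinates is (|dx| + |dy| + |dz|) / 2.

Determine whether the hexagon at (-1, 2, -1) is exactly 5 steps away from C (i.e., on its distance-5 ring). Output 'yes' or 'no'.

Answer: yes

Derivation:
|px - cx| = |-1 - 1| = 2
|py - cy| = |2 - (-3)| = 5
|pz - cz| = |-1 - 2| = 3
distance = (2+5+3)/2 = 10/2 = 5
radius = 5; distance == radius -> yes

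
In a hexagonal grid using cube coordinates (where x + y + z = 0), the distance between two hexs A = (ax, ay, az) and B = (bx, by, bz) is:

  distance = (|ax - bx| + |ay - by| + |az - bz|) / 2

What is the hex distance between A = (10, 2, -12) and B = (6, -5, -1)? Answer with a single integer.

|ax - bx| = |10 - 6| = 4
|ay - by| = |2 - (-5)| = 7
|az - bz| = |-12 - (-1)| = 11
distance = (4 + 7 + 11) / 2 = 22 / 2 = 11

Answer: 11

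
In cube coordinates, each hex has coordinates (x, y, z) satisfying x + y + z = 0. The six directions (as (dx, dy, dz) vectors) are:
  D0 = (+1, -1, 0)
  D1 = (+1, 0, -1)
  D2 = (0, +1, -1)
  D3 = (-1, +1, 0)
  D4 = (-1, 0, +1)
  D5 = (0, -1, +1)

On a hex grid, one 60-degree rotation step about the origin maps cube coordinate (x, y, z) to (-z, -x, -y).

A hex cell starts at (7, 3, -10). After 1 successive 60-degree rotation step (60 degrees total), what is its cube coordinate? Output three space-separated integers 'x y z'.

Start: (7, 3, -10)
Step 1: (7, 3, -10) -> (-(-10), -(7), -(3)) = (10, -7, -3)

Answer: 10 -7 -3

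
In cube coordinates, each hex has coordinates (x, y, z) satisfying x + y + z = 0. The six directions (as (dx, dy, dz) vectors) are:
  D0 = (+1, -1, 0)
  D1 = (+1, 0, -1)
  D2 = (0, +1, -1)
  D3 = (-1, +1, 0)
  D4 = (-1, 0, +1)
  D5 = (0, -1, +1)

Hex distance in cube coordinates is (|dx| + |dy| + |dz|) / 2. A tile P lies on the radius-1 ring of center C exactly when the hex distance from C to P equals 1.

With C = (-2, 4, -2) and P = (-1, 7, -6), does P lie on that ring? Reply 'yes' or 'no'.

|px - cx| = |-1 - (-2)| = 1
|py - cy| = |7 - 4| = 3
|pz - cz| = |-6 - (-2)| = 4
distance = (1+3+4)/2 = 8/2 = 4
radius = 1; distance != radius -> no

Answer: no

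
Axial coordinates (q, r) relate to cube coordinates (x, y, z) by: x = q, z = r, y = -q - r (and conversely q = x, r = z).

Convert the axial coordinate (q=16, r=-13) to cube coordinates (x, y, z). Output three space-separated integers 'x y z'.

x = q = 16
z = r = -13
y = -x - z = -(16) - (-13) = -3

Answer: 16 -3 -13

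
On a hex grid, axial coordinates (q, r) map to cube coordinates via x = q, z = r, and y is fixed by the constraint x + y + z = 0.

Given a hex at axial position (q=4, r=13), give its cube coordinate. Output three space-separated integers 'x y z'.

Answer: 4 -17 13

Derivation:
x = q = 4
z = r = 13
y = -x - z = -(4) - (13) = -17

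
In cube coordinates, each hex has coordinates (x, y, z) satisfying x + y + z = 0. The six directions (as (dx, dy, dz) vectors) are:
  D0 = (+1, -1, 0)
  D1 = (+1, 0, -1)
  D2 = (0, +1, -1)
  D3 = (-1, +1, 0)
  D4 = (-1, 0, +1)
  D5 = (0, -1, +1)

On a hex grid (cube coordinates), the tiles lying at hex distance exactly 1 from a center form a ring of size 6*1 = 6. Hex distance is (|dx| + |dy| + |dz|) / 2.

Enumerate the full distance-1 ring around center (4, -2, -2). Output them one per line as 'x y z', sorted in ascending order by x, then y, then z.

Answer: 3 -2 -1
3 -1 -2
4 -3 -1
4 -1 -3
5 -3 -2
5 -2 -3

Derivation:
Walk ring at distance 1 from (4, -2, -2):
Start at center + D4*1 = (3, -2, -1)
  hex 0: (3, -2, -1)
  hex 1: (4, -3, -1)
  hex 2: (5, -3, -2)
  hex 3: (5, -2, -3)
  hex 4: (4, -1, -3)
  hex 5: (3, -1, -2)
Sorted: 6 hexes.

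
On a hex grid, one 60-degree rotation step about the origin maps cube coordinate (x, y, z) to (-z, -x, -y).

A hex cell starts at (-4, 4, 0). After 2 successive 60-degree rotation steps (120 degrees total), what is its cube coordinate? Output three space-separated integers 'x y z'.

Answer: 4 0 -4

Derivation:
Start: (-4, 4, 0)
Step 1: (-4, 4, 0) -> (-(0), -(-4), -(4)) = (0, 4, -4)
Step 2: (0, 4, -4) -> (-(-4), -(0), -(4)) = (4, 0, -4)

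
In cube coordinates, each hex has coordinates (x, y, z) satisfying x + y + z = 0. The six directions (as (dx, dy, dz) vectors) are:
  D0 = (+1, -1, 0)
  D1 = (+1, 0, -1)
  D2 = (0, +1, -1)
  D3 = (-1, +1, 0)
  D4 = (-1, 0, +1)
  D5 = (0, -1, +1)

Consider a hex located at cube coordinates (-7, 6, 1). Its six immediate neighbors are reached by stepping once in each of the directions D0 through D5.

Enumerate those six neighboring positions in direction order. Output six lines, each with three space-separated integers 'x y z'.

Answer: -6 5 1
-6 6 0
-7 7 0
-8 7 1
-8 6 2
-7 5 2

Derivation:
Center: (-7, 6, 1). Add each direction:
  D0: (-7, 6, 1) + (1, -1, 0) = (-6, 5, 1)
  D1: (-7, 6, 1) + (1, 0, -1) = (-6, 6, 0)
  D2: (-7, 6, 1) + (0, 1, -1) = (-7, 7, 0)
  D3: (-7, 6, 1) + (-1, 1, 0) = (-8, 7, 1)
  D4: (-7, 6, 1) + (-1, 0, 1) = (-8, 6, 2)
  D5: (-7, 6, 1) + (0, -1, 1) = (-7, 5, 2)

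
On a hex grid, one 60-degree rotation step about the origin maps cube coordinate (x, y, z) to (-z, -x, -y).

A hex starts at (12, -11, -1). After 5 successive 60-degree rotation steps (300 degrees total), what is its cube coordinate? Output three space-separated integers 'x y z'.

Answer: 11 1 -12

Derivation:
Start: (12, -11, -1)
Step 1: (12, -11, -1) -> (-(-1), -(12), -(-11)) = (1, -12, 11)
Step 2: (1, -12, 11) -> (-(11), -(1), -(-12)) = (-11, -1, 12)
Step 3: (-11, -1, 12) -> (-(12), -(-11), -(-1)) = (-12, 11, 1)
Step 4: (-12, 11, 1) -> (-(1), -(-12), -(11)) = (-1, 12, -11)
Step 5: (-1, 12, -11) -> (-(-11), -(-1), -(12)) = (11, 1, -12)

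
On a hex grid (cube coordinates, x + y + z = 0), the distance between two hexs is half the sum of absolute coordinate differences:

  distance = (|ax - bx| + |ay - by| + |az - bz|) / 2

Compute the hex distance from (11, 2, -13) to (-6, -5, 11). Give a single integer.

Answer: 24

Derivation:
|ax - bx| = |11 - (-6)| = 17
|ay - by| = |2 - (-5)| = 7
|az - bz| = |-13 - 11| = 24
distance = (17 + 7 + 24) / 2 = 48 / 2 = 24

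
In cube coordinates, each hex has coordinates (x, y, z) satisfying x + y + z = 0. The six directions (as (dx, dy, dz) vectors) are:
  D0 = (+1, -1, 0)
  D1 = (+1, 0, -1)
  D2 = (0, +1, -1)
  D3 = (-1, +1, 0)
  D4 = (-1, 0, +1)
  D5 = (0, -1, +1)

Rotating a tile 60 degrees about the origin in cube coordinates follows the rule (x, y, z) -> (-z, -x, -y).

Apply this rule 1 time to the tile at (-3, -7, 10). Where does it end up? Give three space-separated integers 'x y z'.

Start: (-3, -7, 10)
Step 1: (-3, -7, 10) -> (-(10), -(-3), -(-7)) = (-10, 3, 7)

Answer: -10 3 7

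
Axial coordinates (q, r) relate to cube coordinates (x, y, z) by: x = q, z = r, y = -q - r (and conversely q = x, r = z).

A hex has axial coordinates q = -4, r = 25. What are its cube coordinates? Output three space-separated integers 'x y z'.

x = q = -4
z = r = 25
y = -x - z = -(-4) - (25) = -21

Answer: -4 -21 25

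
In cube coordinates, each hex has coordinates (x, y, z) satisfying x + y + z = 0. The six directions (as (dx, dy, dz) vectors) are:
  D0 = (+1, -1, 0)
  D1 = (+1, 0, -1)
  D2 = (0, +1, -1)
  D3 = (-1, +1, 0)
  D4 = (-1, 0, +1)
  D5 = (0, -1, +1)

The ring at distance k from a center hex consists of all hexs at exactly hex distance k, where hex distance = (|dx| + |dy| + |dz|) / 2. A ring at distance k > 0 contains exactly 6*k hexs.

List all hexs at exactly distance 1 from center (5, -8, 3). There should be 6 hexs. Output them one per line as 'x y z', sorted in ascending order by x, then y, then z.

Walk ring at distance 1 from (5, -8, 3):
Start at center + D4*1 = (4, -8, 4)
  hex 0: (4, -8, 4)
  hex 1: (5, -9, 4)
  hex 2: (6, -9, 3)
  hex 3: (6, -8, 2)
  hex 4: (5, -7, 2)
  hex 5: (4, -7, 3)
Sorted: 6 hexes.

Answer: 4 -8 4
4 -7 3
5 -9 4
5 -7 2
6 -9 3
6 -8 2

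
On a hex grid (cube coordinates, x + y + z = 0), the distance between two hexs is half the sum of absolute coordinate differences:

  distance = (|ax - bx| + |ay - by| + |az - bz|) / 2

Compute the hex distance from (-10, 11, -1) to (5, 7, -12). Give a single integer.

|ax - bx| = |-10 - 5| = 15
|ay - by| = |11 - 7| = 4
|az - bz| = |-1 - (-12)| = 11
distance = (15 + 4 + 11) / 2 = 30 / 2 = 15

Answer: 15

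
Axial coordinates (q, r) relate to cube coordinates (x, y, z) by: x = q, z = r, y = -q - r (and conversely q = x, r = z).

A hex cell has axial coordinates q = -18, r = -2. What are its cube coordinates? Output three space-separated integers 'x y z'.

x = q = -18
z = r = -2
y = -x - z = -(-18) - (-2) = 20

Answer: -18 20 -2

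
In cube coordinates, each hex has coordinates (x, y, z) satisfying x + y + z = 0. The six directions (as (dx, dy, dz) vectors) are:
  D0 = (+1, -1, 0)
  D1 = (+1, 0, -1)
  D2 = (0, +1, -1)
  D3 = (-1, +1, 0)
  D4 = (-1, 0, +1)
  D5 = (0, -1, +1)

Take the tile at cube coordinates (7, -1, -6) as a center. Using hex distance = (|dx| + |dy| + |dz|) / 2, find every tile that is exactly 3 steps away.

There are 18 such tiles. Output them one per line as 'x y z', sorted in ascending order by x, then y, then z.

Walk ring at distance 3 from (7, -1, -6):
Start at center + D4*3 = (4, -1, -3)
  hex 0: (4, -1, -3)
  hex 1: (5, -2, -3)
  hex 2: (6, -3, -3)
  hex 3: (7, -4, -3)
  hex 4: (8, -4, -4)
  hex 5: (9, -4, -5)
  hex 6: (10, -4, -6)
  hex 7: (10, -3, -7)
  hex 8: (10, -2, -8)
  hex 9: (10, -1, -9)
  hex 10: (9, 0, -9)
  hex 11: (8, 1, -9)
  hex 12: (7, 2, -9)
  hex 13: (6, 2, -8)
  hex 14: (5, 2, -7)
  hex 15: (4, 2, -6)
  hex 16: (4, 1, -5)
  hex 17: (4, 0, -4)
Sorted: 18 hexes.

Answer: 4 -1 -3
4 0 -4
4 1 -5
4 2 -6
5 -2 -3
5 2 -7
6 -3 -3
6 2 -8
7 -4 -3
7 2 -9
8 -4 -4
8 1 -9
9 -4 -5
9 0 -9
10 -4 -6
10 -3 -7
10 -2 -8
10 -1 -9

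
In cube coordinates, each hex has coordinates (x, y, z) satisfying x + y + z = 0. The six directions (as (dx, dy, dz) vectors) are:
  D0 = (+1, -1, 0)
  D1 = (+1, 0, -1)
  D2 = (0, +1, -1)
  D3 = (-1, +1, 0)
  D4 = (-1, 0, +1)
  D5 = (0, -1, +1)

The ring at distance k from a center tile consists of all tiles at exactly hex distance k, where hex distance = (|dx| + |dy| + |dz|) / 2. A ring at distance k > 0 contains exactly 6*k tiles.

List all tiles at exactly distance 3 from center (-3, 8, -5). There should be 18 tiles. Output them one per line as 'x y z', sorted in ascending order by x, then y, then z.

Walk ring at distance 3 from (-3, 8, -5):
Start at center + D4*3 = (-6, 8, -2)
  hex 0: (-6, 8, -2)
  hex 1: (-5, 7, -2)
  hex 2: (-4, 6, -2)
  hex 3: (-3, 5, -2)
  hex 4: (-2, 5, -3)
  hex 5: (-1, 5, -4)
  hex 6: (0, 5, -5)
  hex 7: (0, 6, -6)
  hex 8: (0, 7, -7)
  hex 9: (0, 8, -8)
  hex 10: (-1, 9, -8)
  hex 11: (-2, 10, -8)
  hex 12: (-3, 11, -8)
  hex 13: (-4, 11, -7)
  hex 14: (-5, 11, -6)
  hex 15: (-6, 11, -5)
  hex 16: (-6, 10, -4)
  hex 17: (-6, 9, -3)
Sorted: 18 hexes.

Answer: -6 8 -2
-6 9 -3
-6 10 -4
-6 11 -5
-5 7 -2
-5 11 -6
-4 6 -2
-4 11 -7
-3 5 -2
-3 11 -8
-2 5 -3
-2 10 -8
-1 5 -4
-1 9 -8
0 5 -5
0 6 -6
0 7 -7
0 8 -8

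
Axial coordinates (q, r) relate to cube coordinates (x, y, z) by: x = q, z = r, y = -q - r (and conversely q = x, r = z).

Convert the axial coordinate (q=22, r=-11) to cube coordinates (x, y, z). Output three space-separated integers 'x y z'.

x = q = 22
z = r = -11
y = -x - z = -(22) - (-11) = -11

Answer: 22 -11 -11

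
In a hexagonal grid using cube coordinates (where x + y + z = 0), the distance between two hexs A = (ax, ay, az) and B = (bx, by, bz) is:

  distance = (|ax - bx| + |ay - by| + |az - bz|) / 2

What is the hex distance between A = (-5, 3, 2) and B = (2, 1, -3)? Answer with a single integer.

Answer: 7

Derivation:
|ax - bx| = |-5 - 2| = 7
|ay - by| = |3 - 1| = 2
|az - bz| = |2 - (-3)| = 5
distance = (7 + 2 + 5) / 2 = 14 / 2 = 7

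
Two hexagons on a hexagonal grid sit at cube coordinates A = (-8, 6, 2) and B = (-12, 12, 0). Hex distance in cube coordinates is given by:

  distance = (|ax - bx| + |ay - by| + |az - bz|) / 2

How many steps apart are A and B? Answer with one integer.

Answer: 6

Derivation:
|ax - bx| = |-8 - (-12)| = 4
|ay - by| = |6 - 12| = 6
|az - bz| = |2 - 0| = 2
distance = (4 + 6 + 2) / 2 = 12 / 2 = 6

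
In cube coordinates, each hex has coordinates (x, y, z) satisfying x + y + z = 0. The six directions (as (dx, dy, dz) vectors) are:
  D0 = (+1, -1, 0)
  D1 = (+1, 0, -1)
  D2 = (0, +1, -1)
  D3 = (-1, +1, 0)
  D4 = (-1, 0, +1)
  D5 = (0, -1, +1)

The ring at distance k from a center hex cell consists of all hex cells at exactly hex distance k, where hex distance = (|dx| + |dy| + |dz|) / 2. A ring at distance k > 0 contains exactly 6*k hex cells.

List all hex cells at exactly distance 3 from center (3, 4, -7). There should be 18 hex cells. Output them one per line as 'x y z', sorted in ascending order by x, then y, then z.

Walk ring at distance 3 from (3, 4, -7):
Start at center + D4*3 = (0, 4, -4)
  hex 0: (0, 4, -4)
  hex 1: (1, 3, -4)
  hex 2: (2, 2, -4)
  hex 3: (3, 1, -4)
  hex 4: (4, 1, -5)
  hex 5: (5, 1, -6)
  hex 6: (6, 1, -7)
  hex 7: (6, 2, -8)
  hex 8: (6, 3, -9)
  hex 9: (6, 4, -10)
  hex 10: (5, 5, -10)
  hex 11: (4, 6, -10)
  hex 12: (3, 7, -10)
  hex 13: (2, 7, -9)
  hex 14: (1, 7, -8)
  hex 15: (0, 7, -7)
  hex 16: (0, 6, -6)
  hex 17: (0, 5, -5)
Sorted: 18 hexes.

Answer: 0 4 -4
0 5 -5
0 6 -6
0 7 -7
1 3 -4
1 7 -8
2 2 -4
2 7 -9
3 1 -4
3 7 -10
4 1 -5
4 6 -10
5 1 -6
5 5 -10
6 1 -7
6 2 -8
6 3 -9
6 4 -10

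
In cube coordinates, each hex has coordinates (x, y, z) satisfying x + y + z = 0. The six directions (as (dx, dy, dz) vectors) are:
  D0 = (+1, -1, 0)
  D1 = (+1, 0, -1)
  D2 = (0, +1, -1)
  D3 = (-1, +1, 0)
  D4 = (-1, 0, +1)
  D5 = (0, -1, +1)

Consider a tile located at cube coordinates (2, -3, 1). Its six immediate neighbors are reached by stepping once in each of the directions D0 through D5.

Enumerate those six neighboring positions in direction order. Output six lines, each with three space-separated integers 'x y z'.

Center: (2, -3, 1). Add each direction:
  D0: (2, -3, 1) + (1, -1, 0) = (3, -4, 1)
  D1: (2, -3, 1) + (1, 0, -1) = (3, -3, 0)
  D2: (2, -3, 1) + (0, 1, -1) = (2, -2, 0)
  D3: (2, -3, 1) + (-1, 1, 0) = (1, -2, 1)
  D4: (2, -3, 1) + (-1, 0, 1) = (1, -3, 2)
  D5: (2, -3, 1) + (0, -1, 1) = (2, -4, 2)

Answer: 3 -4 1
3 -3 0
2 -2 0
1 -2 1
1 -3 2
2 -4 2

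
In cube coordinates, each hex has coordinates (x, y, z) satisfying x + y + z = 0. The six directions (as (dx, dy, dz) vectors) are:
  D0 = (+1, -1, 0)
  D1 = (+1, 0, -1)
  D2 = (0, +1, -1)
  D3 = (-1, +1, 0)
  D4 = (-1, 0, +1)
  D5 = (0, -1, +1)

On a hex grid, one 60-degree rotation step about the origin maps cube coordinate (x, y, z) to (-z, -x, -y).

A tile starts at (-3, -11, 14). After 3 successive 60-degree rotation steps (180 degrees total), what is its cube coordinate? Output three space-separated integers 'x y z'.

Answer: 3 11 -14

Derivation:
Start: (-3, -11, 14)
Step 1: (-3, -11, 14) -> (-(14), -(-3), -(-11)) = (-14, 3, 11)
Step 2: (-14, 3, 11) -> (-(11), -(-14), -(3)) = (-11, 14, -3)
Step 3: (-11, 14, -3) -> (-(-3), -(-11), -(14)) = (3, 11, -14)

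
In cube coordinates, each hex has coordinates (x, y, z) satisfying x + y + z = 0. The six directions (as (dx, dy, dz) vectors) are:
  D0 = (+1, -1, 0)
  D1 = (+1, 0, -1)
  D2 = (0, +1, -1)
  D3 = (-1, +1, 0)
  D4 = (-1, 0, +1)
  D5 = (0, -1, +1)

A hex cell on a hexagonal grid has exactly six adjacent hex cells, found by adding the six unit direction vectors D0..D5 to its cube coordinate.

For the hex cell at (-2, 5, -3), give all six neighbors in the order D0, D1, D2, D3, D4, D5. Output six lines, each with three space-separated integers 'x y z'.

Answer: -1 4 -3
-1 5 -4
-2 6 -4
-3 6 -3
-3 5 -2
-2 4 -2

Derivation:
Center: (-2, 5, -3). Add each direction:
  D0: (-2, 5, -3) + (1, -1, 0) = (-1, 4, -3)
  D1: (-2, 5, -3) + (1, 0, -1) = (-1, 5, -4)
  D2: (-2, 5, -3) + (0, 1, -1) = (-2, 6, -4)
  D3: (-2, 5, -3) + (-1, 1, 0) = (-3, 6, -3)
  D4: (-2, 5, -3) + (-1, 0, 1) = (-3, 5, -2)
  D5: (-2, 5, -3) + (0, -1, 1) = (-2, 4, -2)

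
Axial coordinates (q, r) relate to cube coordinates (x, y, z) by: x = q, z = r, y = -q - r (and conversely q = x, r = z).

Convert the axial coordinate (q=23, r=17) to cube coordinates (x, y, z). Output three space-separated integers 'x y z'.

x = q = 23
z = r = 17
y = -x - z = -(23) - (17) = -40

Answer: 23 -40 17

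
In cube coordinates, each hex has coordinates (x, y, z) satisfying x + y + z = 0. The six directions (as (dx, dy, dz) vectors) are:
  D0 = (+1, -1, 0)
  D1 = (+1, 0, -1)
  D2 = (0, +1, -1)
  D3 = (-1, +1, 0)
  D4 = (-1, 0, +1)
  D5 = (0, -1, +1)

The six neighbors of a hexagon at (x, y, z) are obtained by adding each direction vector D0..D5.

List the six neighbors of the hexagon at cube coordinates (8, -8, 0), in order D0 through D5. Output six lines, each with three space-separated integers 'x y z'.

Center: (8, -8, 0). Add each direction:
  D0: (8, -8, 0) + (1, -1, 0) = (9, -9, 0)
  D1: (8, -8, 0) + (1, 0, -1) = (9, -8, -1)
  D2: (8, -8, 0) + (0, 1, -1) = (8, -7, -1)
  D3: (8, -8, 0) + (-1, 1, 0) = (7, -7, 0)
  D4: (8, -8, 0) + (-1, 0, 1) = (7, -8, 1)
  D5: (8, -8, 0) + (0, -1, 1) = (8, -9, 1)

Answer: 9 -9 0
9 -8 -1
8 -7 -1
7 -7 0
7 -8 1
8 -9 1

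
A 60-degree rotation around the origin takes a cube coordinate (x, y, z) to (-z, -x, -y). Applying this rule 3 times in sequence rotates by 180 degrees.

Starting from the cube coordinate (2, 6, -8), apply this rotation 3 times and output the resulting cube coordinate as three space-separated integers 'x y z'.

Start: (2, 6, -8)
Step 1: (2, 6, -8) -> (-(-8), -(2), -(6)) = (8, -2, -6)
Step 2: (8, -2, -6) -> (-(-6), -(8), -(-2)) = (6, -8, 2)
Step 3: (6, -8, 2) -> (-(2), -(6), -(-8)) = (-2, -6, 8)

Answer: -2 -6 8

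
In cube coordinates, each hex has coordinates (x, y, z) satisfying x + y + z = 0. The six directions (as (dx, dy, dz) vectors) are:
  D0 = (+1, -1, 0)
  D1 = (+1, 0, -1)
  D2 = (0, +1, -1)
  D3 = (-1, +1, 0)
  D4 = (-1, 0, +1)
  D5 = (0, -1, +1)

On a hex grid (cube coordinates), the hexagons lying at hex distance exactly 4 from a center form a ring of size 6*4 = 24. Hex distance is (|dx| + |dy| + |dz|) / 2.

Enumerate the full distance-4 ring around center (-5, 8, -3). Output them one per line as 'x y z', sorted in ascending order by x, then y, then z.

Walk ring at distance 4 from (-5, 8, -3):
Start at center + D4*4 = (-9, 8, 1)
  hex 0: (-9, 8, 1)
  hex 1: (-8, 7, 1)
  hex 2: (-7, 6, 1)
  hex 3: (-6, 5, 1)
  hex 4: (-5, 4, 1)
  hex 5: (-4, 4, 0)
  hex 6: (-3, 4, -1)
  hex 7: (-2, 4, -2)
  hex 8: (-1, 4, -3)
  hex 9: (-1, 5, -4)
  hex 10: (-1, 6, -5)
  hex 11: (-1, 7, -6)
  hex 12: (-1, 8, -7)
  hex 13: (-2, 9, -7)
  hex 14: (-3, 10, -7)
  hex 15: (-4, 11, -7)
  hex 16: (-5, 12, -7)
  hex 17: (-6, 12, -6)
  hex 18: (-7, 12, -5)
  hex 19: (-8, 12, -4)
  hex 20: (-9, 12, -3)
  hex 21: (-9, 11, -2)
  hex 22: (-9, 10, -1)
  hex 23: (-9, 9, 0)
Sorted: 24 hexes.

Answer: -9 8 1
-9 9 0
-9 10 -1
-9 11 -2
-9 12 -3
-8 7 1
-8 12 -4
-7 6 1
-7 12 -5
-6 5 1
-6 12 -6
-5 4 1
-5 12 -7
-4 4 0
-4 11 -7
-3 4 -1
-3 10 -7
-2 4 -2
-2 9 -7
-1 4 -3
-1 5 -4
-1 6 -5
-1 7 -6
-1 8 -7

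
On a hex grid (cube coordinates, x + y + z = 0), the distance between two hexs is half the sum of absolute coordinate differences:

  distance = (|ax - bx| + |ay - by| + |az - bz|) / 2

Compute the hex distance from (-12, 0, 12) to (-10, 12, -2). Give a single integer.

Answer: 14

Derivation:
|ax - bx| = |-12 - (-10)| = 2
|ay - by| = |0 - 12| = 12
|az - bz| = |12 - (-2)| = 14
distance = (2 + 12 + 14) / 2 = 28 / 2 = 14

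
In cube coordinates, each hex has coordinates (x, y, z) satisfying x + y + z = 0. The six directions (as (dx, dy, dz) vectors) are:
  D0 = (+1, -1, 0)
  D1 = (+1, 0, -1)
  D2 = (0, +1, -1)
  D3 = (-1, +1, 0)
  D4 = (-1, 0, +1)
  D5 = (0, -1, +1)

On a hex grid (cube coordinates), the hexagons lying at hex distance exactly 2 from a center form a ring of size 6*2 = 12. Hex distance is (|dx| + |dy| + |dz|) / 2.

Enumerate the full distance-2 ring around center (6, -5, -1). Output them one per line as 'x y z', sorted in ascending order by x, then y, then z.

Answer: 4 -5 1
4 -4 0
4 -3 -1
5 -6 1
5 -3 -2
6 -7 1
6 -3 -3
7 -7 0
7 -4 -3
8 -7 -1
8 -6 -2
8 -5 -3

Derivation:
Walk ring at distance 2 from (6, -5, -1):
Start at center + D4*2 = (4, -5, 1)
  hex 0: (4, -5, 1)
  hex 1: (5, -6, 1)
  hex 2: (6, -7, 1)
  hex 3: (7, -7, 0)
  hex 4: (8, -7, -1)
  hex 5: (8, -6, -2)
  hex 6: (8, -5, -3)
  hex 7: (7, -4, -3)
  hex 8: (6, -3, -3)
  hex 9: (5, -3, -2)
  hex 10: (4, -3, -1)
  hex 11: (4, -4, 0)
Sorted: 12 hexes.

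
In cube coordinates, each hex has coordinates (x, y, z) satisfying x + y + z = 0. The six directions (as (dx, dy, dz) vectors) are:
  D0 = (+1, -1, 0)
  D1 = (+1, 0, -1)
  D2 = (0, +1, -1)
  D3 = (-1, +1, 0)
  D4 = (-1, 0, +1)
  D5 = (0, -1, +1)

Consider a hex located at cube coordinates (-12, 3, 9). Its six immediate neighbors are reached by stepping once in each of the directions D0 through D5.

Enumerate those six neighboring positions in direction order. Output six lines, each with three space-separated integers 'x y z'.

Center: (-12, 3, 9). Add each direction:
  D0: (-12, 3, 9) + (1, -1, 0) = (-11, 2, 9)
  D1: (-12, 3, 9) + (1, 0, -1) = (-11, 3, 8)
  D2: (-12, 3, 9) + (0, 1, -1) = (-12, 4, 8)
  D3: (-12, 3, 9) + (-1, 1, 0) = (-13, 4, 9)
  D4: (-12, 3, 9) + (-1, 0, 1) = (-13, 3, 10)
  D5: (-12, 3, 9) + (0, -1, 1) = (-12, 2, 10)

Answer: -11 2 9
-11 3 8
-12 4 8
-13 4 9
-13 3 10
-12 2 10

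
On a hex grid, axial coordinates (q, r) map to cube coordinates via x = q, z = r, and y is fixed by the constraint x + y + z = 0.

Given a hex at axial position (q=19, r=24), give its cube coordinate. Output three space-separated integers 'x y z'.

x = q = 19
z = r = 24
y = -x - z = -(19) - (24) = -43

Answer: 19 -43 24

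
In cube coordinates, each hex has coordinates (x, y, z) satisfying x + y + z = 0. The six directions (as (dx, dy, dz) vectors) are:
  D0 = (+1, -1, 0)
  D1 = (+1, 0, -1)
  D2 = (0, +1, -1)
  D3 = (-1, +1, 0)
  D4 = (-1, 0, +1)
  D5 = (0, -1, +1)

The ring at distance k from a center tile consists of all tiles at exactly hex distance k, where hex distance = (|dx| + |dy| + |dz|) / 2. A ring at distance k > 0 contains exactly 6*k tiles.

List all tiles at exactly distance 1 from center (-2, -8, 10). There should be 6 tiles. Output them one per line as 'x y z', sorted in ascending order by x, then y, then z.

Walk ring at distance 1 from (-2, -8, 10):
Start at center + D4*1 = (-3, -8, 11)
  hex 0: (-3, -8, 11)
  hex 1: (-2, -9, 11)
  hex 2: (-1, -9, 10)
  hex 3: (-1, -8, 9)
  hex 4: (-2, -7, 9)
  hex 5: (-3, -7, 10)
Sorted: 6 hexes.

Answer: -3 -8 11
-3 -7 10
-2 -9 11
-2 -7 9
-1 -9 10
-1 -8 9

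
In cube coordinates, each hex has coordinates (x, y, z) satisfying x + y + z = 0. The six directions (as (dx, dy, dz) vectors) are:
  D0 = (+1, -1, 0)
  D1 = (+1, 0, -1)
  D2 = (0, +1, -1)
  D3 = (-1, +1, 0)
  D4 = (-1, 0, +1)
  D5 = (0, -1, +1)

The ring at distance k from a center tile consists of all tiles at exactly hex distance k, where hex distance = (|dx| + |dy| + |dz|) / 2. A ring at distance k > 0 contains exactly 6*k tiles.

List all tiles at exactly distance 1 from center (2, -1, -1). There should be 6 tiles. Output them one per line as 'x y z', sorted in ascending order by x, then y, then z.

Answer: 1 -1 0
1 0 -1
2 -2 0
2 0 -2
3 -2 -1
3 -1 -2

Derivation:
Walk ring at distance 1 from (2, -1, -1):
Start at center + D4*1 = (1, -1, 0)
  hex 0: (1, -1, 0)
  hex 1: (2, -2, 0)
  hex 2: (3, -2, -1)
  hex 3: (3, -1, -2)
  hex 4: (2, 0, -2)
  hex 5: (1, 0, -1)
Sorted: 6 hexes.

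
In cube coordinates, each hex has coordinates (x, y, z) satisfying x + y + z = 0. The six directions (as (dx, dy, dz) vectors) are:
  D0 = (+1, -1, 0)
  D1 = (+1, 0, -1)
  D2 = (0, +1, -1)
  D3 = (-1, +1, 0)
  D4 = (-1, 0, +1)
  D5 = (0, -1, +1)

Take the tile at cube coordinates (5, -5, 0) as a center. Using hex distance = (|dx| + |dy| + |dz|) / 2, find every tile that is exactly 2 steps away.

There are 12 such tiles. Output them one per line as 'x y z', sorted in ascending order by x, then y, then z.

Walk ring at distance 2 from (5, -5, 0):
Start at center + D4*2 = (3, -5, 2)
  hex 0: (3, -5, 2)
  hex 1: (4, -6, 2)
  hex 2: (5, -7, 2)
  hex 3: (6, -7, 1)
  hex 4: (7, -7, 0)
  hex 5: (7, -6, -1)
  hex 6: (7, -5, -2)
  hex 7: (6, -4, -2)
  hex 8: (5, -3, -2)
  hex 9: (4, -3, -1)
  hex 10: (3, -3, 0)
  hex 11: (3, -4, 1)
Sorted: 12 hexes.

Answer: 3 -5 2
3 -4 1
3 -3 0
4 -6 2
4 -3 -1
5 -7 2
5 -3 -2
6 -7 1
6 -4 -2
7 -7 0
7 -6 -1
7 -5 -2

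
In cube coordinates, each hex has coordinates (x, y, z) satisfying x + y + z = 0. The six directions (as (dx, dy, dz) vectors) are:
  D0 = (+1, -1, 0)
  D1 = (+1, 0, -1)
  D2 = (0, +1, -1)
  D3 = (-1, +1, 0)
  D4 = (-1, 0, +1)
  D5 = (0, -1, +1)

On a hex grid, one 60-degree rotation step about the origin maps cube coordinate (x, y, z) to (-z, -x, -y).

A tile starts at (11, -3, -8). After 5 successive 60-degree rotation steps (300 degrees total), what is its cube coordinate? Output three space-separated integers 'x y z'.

Start: (11, -3, -8)
Step 1: (11, -3, -8) -> (-(-8), -(11), -(-3)) = (8, -11, 3)
Step 2: (8, -11, 3) -> (-(3), -(8), -(-11)) = (-3, -8, 11)
Step 3: (-3, -8, 11) -> (-(11), -(-3), -(-8)) = (-11, 3, 8)
Step 4: (-11, 3, 8) -> (-(8), -(-11), -(3)) = (-8, 11, -3)
Step 5: (-8, 11, -3) -> (-(-3), -(-8), -(11)) = (3, 8, -11)

Answer: 3 8 -11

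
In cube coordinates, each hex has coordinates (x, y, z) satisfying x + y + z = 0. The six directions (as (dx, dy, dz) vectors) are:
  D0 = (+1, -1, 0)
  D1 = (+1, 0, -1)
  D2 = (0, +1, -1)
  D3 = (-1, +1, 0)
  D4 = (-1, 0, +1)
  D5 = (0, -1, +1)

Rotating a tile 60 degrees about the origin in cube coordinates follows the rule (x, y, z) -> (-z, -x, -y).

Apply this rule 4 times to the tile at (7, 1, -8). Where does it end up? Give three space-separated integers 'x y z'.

Answer: -8 7 1

Derivation:
Start: (7, 1, -8)
Step 1: (7, 1, -8) -> (-(-8), -(7), -(1)) = (8, -7, -1)
Step 2: (8, -7, -1) -> (-(-1), -(8), -(-7)) = (1, -8, 7)
Step 3: (1, -8, 7) -> (-(7), -(1), -(-8)) = (-7, -1, 8)
Step 4: (-7, -1, 8) -> (-(8), -(-7), -(-1)) = (-8, 7, 1)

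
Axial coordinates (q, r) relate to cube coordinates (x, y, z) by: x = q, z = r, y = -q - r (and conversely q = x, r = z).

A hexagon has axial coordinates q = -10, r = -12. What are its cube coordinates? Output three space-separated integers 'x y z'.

x = q = -10
z = r = -12
y = -x - z = -(-10) - (-12) = 22

Answer: -10 22 -12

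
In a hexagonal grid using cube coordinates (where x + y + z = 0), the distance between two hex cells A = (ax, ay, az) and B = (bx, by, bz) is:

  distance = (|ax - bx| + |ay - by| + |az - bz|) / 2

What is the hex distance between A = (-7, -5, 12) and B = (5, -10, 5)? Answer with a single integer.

|ax - bx| = |-7 - 5| = 12
|ay - by| = |-5 - (-10)| = 5
|az - bz| = |12 - 5| = 7
distance = (12 + 5 + 7) / 2 = 24 / 2 = 12

Answer: 12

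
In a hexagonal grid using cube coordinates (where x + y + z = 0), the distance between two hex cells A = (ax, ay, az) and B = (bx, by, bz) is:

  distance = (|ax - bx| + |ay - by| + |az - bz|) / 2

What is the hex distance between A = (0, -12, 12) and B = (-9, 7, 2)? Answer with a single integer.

|ax - bx| = |0 - (-9)| = 9
|ay - by| = |-12 - 7| = 19
|az - bz| = |12 - 2| = 10
distance = (9 + 19 + 10) / 2 = 38 / 2 = 19

Answer: 19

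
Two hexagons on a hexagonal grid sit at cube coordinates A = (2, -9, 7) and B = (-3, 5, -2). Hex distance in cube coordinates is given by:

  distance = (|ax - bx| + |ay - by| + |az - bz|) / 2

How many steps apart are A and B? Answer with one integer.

Answer: 14

Derivation:
|ax - bx| = |2 - (-3)| = 5
|ay - by| = |-9 - 5| = 14
|az - bz| = |7 - (-2)| = 9
distance = (5 + 14 + 9) / 2 = 28 / 2 = 14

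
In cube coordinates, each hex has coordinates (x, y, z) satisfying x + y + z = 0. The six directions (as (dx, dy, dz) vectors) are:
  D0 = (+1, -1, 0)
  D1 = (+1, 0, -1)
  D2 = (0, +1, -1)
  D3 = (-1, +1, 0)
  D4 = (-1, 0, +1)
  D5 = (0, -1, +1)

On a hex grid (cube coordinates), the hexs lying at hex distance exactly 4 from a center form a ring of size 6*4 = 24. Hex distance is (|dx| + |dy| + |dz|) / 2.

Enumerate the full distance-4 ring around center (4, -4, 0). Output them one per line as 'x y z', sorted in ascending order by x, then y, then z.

Walk ring at distance 4 from (4, -4, 0):
Start at center + D4*4 = (0, -4, 4)
  hex 0: (0, -4, 4)
  hex 1: (1, -5, 4)
  hex 2: (2, -6, 4)
  hex 3: (3, -7, 4)
  hex 4: (4, -8, 4)
  hex 5: (5, -8, 3)
  hex 6: (6, -8, 2)
  hex 7: (7, -8, 1)
  hex 8: (8, -8, 0)
  hex 9: (8, -7, -1)
  hex 10: (8, -6, -2)
  hex 11: (8, -5, -3)
  hex 12: (8, -4, -4)
  hex 13: (7, -3, -4)
  hex 14: (6, -2, -4)
  hex 15: (5, -1, -4)
  hex 16: (4, 0, -4)
  hex 17: (3, 0, -3)
  hex 18: (2, 0, -2)
  hex 19: (1, 0, -1)
  hex 20: (0, 0, 0)
  hex 21: (0, -1, 1)
  hex 22: (0, -2, 2)
  hex 23: (0, -3, 3)
Sorted: 24 hexes.

Answer: 0 -4 4
0 -3 3
0 -2 2
0 -1 1
0 0 0
1 -5 4
1 0 -1
2 -6 4
2 0 -2
3 -7 4
3 0 -3
4 -8 4
4 0 -4
5 -8 3
5 -1 -4
6 -8 2
6 -2 -4
7 -8 1
7 -3 -4
8 -8 0
8 -7 -1
8 -6 -2
8 -5 -3
8 -4 -4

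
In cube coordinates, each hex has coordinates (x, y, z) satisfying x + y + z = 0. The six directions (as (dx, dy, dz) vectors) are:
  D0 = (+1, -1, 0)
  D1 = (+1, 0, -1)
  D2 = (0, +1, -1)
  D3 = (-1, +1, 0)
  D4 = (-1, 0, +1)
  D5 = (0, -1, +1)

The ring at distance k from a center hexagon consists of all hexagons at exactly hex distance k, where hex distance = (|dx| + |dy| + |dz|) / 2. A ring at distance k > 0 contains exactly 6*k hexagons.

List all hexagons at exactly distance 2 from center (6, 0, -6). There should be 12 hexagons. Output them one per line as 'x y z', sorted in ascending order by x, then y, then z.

Walk ring at distance 2 from (6, 0, -6):
Start at center + D4*2 = (4, 0, -4)
  hex 0: (4, 0, -4)
  hex 1: (5, -1, -4)
  hex 2: (6, -2, -4)
  hex 3: (7, -2, -5)
  hex 4: (8, -2, -6)
  hex 5: (8, -1, -7)
  hex 6: (8, 0, -8)
  hex 7: (7, 1, -8)
  hex 8: (6, 2, -8)
  hex 9: (5, 2, -7)
  hex 10: (4, 2, -6)
  hex 11: (4, 1, -5)
Sorted: 12 hexes.

Answer: 4 0 -4
4 1 -5
4 2 -6
5 -1 -4
5 2 -7
6 -2 -4
6 2 -8
7 -2 -5
7 1 -8
8 -2 -6
8 -1 -7
8 0 -8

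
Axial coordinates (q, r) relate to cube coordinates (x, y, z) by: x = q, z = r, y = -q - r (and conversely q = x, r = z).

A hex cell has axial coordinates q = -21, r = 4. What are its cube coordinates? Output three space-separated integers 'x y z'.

Answer: -21 17 4

Derivation:
x = q = -21
z = r = 4
y = -x - z = -(-21) - (4) = 17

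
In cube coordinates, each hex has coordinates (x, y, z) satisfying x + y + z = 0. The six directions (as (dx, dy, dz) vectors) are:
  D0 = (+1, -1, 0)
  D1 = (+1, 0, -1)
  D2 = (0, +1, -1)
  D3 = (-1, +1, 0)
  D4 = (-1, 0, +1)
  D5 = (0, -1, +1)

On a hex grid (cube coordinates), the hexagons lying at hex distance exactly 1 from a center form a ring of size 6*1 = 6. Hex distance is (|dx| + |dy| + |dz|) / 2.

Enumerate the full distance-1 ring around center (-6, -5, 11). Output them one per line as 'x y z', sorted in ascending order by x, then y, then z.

Walk ring at distance 1 from (-6, -5, 11):
Start at center + D4*1 = (-7, -5, 12)
  hex 0: (-7, -5, 12)
  hex 1: (-6, -6, 12)
  hex 2: (-5, -6, 11)
  hex 3: (-5, -5, 10)
  hex 4: (-6, -4, 10)
  hex 5: (-7, -4, 11)
Sorted: 6 hexes.

Answer: -7 -5 12
-7 -4 11
-6 -6 12
-6 -4 10
-5 -6 11
-5 -5 10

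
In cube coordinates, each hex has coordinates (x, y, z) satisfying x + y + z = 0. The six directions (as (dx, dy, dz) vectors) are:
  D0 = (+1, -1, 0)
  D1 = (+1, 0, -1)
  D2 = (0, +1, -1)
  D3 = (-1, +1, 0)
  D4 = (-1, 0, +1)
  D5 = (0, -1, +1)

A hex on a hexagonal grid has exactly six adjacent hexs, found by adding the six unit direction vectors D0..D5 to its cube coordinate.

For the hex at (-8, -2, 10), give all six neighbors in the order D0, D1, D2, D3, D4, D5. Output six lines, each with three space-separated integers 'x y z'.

Answer: -7 -3 10
-7 -2 9
-8 -1 9
-9 -1 10
-9 -2 11
-8 -3 11

Derivation:
Center: (-8, -2, 10). Add each direction:
  D0: (-8, -2, 10) + (1, -1, 0) = (-7, -3, 10)
  D1: (-8, -2, 10) + (1, 0, -1) = (-7, -2, 9)
  D2: (-8, -2, 10) + (0, 1, -1) = (-8, -1, 9)
  D3: (-8, -2, 10) + (-1, 1, 0) = (-9, -1, 10)
  D4: (-8, -2, 10) + (-1, 0, 1) = (-9, -2, 11)
  D5: (-8, -2, 10) + (0, -1, 1) = (-8, -3, 11)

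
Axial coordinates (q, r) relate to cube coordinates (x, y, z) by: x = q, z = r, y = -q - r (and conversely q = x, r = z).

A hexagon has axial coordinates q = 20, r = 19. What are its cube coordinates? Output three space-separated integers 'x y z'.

Answer: 20 -39 19

Derivation:
x = q = 20
z = r = 19
y = -x - z = -(20) - (19) = -39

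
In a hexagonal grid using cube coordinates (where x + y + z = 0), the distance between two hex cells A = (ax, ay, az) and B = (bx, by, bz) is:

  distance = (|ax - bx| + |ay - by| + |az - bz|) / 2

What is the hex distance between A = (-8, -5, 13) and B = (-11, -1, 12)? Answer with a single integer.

|ax - bx| = |-8 - (-11)| = 3
|ay - by| = |-5 - (-1)| = 4
|az - bz| = |13 - 12| = 1
distance = (3 + 4 + 1) / 2 = 8 / 2 = 4

Answer: 4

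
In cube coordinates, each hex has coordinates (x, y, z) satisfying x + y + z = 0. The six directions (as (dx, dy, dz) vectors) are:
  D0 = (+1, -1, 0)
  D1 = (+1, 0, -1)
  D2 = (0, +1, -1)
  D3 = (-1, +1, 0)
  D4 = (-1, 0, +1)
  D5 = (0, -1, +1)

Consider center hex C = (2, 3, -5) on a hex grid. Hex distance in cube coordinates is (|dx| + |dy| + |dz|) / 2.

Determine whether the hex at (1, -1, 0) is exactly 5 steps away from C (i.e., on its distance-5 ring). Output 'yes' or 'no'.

|px - cx| = |1 - 2| = 1
|py - cy| = |-1 - 3| = 4
|pz - cz| = |0 - (-5)| = 5
distance = (1+4+5)/2 = 10/2 = 5
radius = 5; distance == radius -> yes

Answer: yes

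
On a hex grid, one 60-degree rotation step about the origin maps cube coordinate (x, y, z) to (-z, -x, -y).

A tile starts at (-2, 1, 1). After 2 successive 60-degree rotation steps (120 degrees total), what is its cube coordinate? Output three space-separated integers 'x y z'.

Start: (-2, 1, 1)
Step 1: (-2, 1, 1) -> (-(1), -(-2), -(1)) = (-1, 2, -1)
Step 2: (-1, 2, -1) -> (-(-1), -(-1), -(2)) = (1, 1, -2)

Answer: 1 1 -2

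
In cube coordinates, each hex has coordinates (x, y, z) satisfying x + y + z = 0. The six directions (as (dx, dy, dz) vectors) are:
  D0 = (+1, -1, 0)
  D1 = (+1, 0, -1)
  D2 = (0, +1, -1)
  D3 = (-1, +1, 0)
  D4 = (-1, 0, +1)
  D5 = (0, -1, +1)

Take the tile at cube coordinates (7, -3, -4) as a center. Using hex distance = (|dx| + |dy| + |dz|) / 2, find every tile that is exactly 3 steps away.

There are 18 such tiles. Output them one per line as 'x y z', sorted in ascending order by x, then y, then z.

Walk ring at distance 3 from (7, -3, -4):
Start at center + D4*3 = (4, -3, -1)
  hex 0: (4, -3, -1)
  hex 1: (5, -4, -1)
  hex 2: (6, -5, -1)
  hex 3: (7, -6, -1)
  hex 4: (8, -6, -2)
  hex 5: (9, -6, -3)
  hex 6: (10, -6, -4)
  hex 7: (10, -5, -5)
  hex 8: (10, -4, -6)
  hex 9: (10, -3, -7)
  hex 10: (9, -2, -7)
  hex 11: (8, -1, -7)
  hex 12: (7, 0, -7)
  hex 13: (6, 0, -6)
  hex 14: (5, 0, -5)
  hex 15: (4, 0, -4)
  hex 16: (4, -1, -3)
  hex 17: (4, -2, -2)
Sorted: 18 hexes.

Answer: 4 -3 -1
4 -2 -2
4 -1 -3
4 0 -4
5 -4 -1
5 0 -5
6 -5 -1
6 0 -6
7 -6 -1
7 0 -7
8 -6 -2
8 -1 -7
9 -6 -3
9 -2 -7
10 -6 -4
10 -5 -5
10 -4 -6
10 -3 -7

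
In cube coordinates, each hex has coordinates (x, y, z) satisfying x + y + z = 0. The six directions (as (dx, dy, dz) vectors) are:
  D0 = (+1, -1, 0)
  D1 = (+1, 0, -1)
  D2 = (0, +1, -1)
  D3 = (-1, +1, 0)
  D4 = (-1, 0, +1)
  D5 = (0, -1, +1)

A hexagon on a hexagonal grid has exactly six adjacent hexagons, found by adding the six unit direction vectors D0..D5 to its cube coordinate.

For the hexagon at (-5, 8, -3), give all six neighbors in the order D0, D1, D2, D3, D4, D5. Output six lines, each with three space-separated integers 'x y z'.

Center: (-5, 8, -3). Add each direction:
  D0: (-5, 8, -3) + (1, -1, 0) = (-4, 7, -3)
  D1: (-5, 8, -3) + (1, 0, -1) = (-4, 8, -4)
  D2: (-5, 8, -3) + (0, 1, -1) = (-5, 9, -4)
  D3: (-5, 8, -3) + (-1, 1, 0) = (-6, 9, -3)
  D4: (-5, 8, -3) + (-1, 0, 1) = (-6, 8, -2)
  D5: (-5, 8, -3) + (0, -1, 1) = (-5, 7, -2)

Answer: -4 7 -3
-4 8 -4
-5 9 -4
-6 9 -3
-6 8 -2
-5 7 -2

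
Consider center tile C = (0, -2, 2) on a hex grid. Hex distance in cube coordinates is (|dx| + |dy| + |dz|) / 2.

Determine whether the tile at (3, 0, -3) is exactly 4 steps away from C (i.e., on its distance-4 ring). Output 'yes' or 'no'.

Answer: no

Derivation:
|px - cx| = |3 - 0| = 3
|py - cy| = |0 - (-2)| = 2
|pz - cz| = |-3 - 2| = 5
distance = (3+2+5)/2 = 10/2 = 5
radius = 4; distance != radius -> no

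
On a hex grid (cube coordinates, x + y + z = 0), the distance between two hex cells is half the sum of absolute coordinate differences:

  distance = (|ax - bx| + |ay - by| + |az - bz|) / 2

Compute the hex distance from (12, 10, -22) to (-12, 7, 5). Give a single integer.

Answer: 27

Derivation:
|ax - bx| = |12 - (-12)| = 24
|ay - by| = |10 - 7| = 3
|az - bz| = |-22 - 5| = 27
distance = (24 + 3 + 27) / 2 = 54 / 2 = 27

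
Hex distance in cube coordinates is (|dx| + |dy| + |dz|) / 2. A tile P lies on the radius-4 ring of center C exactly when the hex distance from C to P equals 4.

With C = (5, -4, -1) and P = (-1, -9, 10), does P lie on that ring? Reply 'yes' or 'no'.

|px - cx| = |-1 - 5| = 6
|py - cy| = |-9 - (-4)| = 5
|pz - cz| = |10 - (-1)| = 11
distance = (6+5+11)/2 = 22/2 = 11
radius = 4; distance != radius -> no

Answer: no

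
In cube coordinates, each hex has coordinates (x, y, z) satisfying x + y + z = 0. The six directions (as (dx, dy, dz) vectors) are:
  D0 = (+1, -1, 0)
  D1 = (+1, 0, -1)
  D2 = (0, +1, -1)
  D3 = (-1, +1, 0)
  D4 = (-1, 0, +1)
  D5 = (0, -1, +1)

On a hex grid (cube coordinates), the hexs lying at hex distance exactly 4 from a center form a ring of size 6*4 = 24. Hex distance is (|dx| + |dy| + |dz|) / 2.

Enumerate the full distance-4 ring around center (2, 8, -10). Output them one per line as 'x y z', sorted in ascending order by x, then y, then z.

Walk ring at distance 4 from (2, 8, -10):
Start at center + D4*4 = (-2, 8, -6)
  hex 0: (-2, 8, -6)
  hex 1: (-1, 7, -6)
  hex 2: (0, 6, -6)
  hex 3: (1, 5, -6)
  hex 4: (2, 4, -6)
  hex 5: (3, 4, -7)
  hex 6: (4, 4, -8)
  hex 7: (5, 4, -9)
  hex 8: (6, 4, -10)
  hex 9: (6, 5, -11)
  hex 10: (6, 6, -12)
  hex 11: (6, 7, -13)
  hex 12: (6, 8, -14)
  hex 13: (5, 9, -14)
  hex 14: (4, 10, -14)
  hex 15: (3, 11, -14)
  hex 16: (2, 12, -14)
  hex 17: (1, 12, -13)
  hex 18: (0, 12, -12)
  hex 19: (-1, 12, -11)
  hex 20: (-2, 12, -10)
  hex 21: (-2, 11, -9)
  hex 22: (-2, 10, -8)
  hex 23: (-2, 9, -7)
Sorted: 24 hexes.

Answer: -2 8 -6
-2 9 -7
-2 10 -8
-2 11 -9
-2 12 -10
-1 7 -6
-1 12 -11
0 6 -6
0 12 -12
1 5 -6
1 12 -13
2 4 -6
2 12 -14
3 4 -7
3 11 -14
4 4 -8
4 10 -14
5 4 -9
5 9 -14
6 4 -10
6 5 -11
6 6 -12
6 7 -13
6 8 -14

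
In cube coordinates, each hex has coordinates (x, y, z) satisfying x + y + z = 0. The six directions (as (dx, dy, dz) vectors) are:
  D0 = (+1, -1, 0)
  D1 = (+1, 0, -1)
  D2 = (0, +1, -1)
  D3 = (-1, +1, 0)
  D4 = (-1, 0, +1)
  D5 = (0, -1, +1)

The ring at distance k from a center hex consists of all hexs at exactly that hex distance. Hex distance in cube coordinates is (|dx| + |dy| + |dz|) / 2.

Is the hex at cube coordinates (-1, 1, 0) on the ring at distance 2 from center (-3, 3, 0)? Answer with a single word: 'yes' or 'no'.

|px - cx| = |-1 - (-3)| = 2
|py - cy| = |1 - 3| = 2
|pz - cz| = |0 - 0| = 0
distance = (2+2+0)/2 = 4/2 = 2
radius = 2; distance == radius -> yes

Answer: yes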